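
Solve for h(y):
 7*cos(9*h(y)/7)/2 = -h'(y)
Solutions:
 7*y/2 - 7*log(sin(9*h(y)/7) - 1)/18 + 7*log(sin(9*h(y)/7) + 1)/18 = C1


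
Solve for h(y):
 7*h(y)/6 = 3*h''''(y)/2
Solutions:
 h(y) = C1*exp(-sqrt(3)*7^(1/4)*y/3) + C2*exp(sqrt(3)*7^(1/4)*y/3) + C3*sin(sqrt(3)*7^(1/4)*y/3) + C4*cos(sqrt(3)*7^(1/4)*y/3)


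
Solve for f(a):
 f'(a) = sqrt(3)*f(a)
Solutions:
 f(a) = C1*exp(sqrt(3)*a)


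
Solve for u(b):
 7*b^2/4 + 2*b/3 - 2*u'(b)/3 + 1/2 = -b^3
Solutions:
 u(b) = C1 + 3*b^4/8 + 7*b^3/8 + b^2/2 + 3*b/4


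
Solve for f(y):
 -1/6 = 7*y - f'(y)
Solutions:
 f(y) = C1 + 7*y^2/2 + y/6


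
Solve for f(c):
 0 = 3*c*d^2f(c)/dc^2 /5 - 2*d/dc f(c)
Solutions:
 f(c) = C1 + C2*c^(13/3)


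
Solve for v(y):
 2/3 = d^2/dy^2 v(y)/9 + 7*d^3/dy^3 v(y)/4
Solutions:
 v(y) = C1 + C2*y + C3*exp(-4*y/63) + 3*y^2


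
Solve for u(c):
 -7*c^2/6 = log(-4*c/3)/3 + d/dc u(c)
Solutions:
 u(c) = C1 - 7*c^3/18 - c*log(-c)/3 + c*(-log(2) + 1/3 + log(6)/3)


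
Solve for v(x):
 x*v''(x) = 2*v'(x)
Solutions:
 v(x) = C1 + C2*x^3


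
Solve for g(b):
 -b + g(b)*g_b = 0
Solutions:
 g(b) = -sqrt(C1 + b^2)
 g(b) = sqrt(C1 + b^2)


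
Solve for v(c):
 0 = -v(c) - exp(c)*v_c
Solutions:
 v(c) = C1*exp(exp(-c))


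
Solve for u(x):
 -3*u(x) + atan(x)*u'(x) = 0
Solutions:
 u(x) = C1*exp(3*Integral(1/atan(x), x))


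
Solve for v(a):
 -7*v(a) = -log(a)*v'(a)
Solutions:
 v(a) = C1*exp(7*li(a))


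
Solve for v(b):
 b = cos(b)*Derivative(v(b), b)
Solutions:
 v(b) = C1 + Integral(b/cos(b), b)


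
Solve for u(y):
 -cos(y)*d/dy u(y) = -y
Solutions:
 u(y) = C1 + Integral(y/cos(y), y)


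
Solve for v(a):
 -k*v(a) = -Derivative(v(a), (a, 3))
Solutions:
 v(a) = C1*exp(a*k^(1/3)) + C2*exp(a*k^(1/3)*(-1 + sqrt(3)*I)/2) + C3*exp(-a*k^(1/3)*(1 + sqrt(3)*I)/2)


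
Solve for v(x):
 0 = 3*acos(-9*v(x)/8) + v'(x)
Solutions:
 Integral(1/acos(-9*_y/8), (_y, v(x))) = C1 - 3*x


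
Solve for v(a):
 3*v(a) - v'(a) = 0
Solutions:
 v(a) = C1*exp(3*a)


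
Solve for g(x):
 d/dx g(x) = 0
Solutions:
 g(x) = C1


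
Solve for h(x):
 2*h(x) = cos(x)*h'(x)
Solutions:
 h(x) = C1*(sin(x) + 1)/(sin(x) - 1)


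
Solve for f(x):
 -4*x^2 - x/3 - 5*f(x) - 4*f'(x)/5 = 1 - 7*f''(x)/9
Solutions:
 f(x) = C1*exp(3*x*(6 - sqrt(911))/35) + C2*exp(3*x*(6 + sqrt(911))/35) - 4*x^2/5 + 71*x/375 - 13477/28125


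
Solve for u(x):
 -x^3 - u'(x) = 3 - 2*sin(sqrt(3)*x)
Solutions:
 u(x) = C1 - x^4/4 - 3*x - 2*sqrt(3)*cos(sqrt(3)*x)/3


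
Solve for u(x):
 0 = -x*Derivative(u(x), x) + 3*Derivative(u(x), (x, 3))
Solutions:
 u(x) = C1 + Integral(C2*airyai(3^(2/3)*x/3) + C3*airybi(3^(2/3)*x/3), x)


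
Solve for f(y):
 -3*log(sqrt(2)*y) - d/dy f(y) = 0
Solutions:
 f(y) = C1 - 3*y*log(y) - 3*y*log(2)/2 + 3*y


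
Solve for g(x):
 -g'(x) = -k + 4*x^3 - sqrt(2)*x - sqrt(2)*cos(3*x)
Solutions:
 g(x) = C1 + k*x - x^4 + sqrt(2)*x^2/2 + sqrt(2)*sin(3*x)/3


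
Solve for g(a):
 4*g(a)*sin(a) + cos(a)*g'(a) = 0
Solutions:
 g(a) = C1*cos(a)^4


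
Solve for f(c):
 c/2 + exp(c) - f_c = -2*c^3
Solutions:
 f(c) = C1 + c^4/2 + c^2/4 + exp(c)


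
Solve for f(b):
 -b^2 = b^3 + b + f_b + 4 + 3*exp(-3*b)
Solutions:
 f(b) = C1 - b^4/4 - b^3/3 - b^2/2 - 4*b + exp(-3*b)


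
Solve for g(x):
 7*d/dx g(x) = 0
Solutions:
 g(x) = C1


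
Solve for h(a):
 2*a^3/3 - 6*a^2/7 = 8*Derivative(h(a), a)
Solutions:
 h(a) = C1 + a^4/48 - a^3/28


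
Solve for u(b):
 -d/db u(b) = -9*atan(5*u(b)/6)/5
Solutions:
 Integral(1/atan(5*_y/6), (_y, u(b))) = C1 + 9*b/5


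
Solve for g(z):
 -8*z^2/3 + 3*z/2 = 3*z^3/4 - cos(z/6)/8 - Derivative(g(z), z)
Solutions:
 g(z) = C1 + 3*z^4/16 + 8*z^3/9 - 3*z^2/4 - 3*sin(z/6)/4


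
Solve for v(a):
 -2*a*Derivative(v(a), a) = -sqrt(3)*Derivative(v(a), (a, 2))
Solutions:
 v(a) = C1 + C2*erfi(3^(3/4)*a/3)


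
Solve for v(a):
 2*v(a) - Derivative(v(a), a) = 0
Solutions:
 v(a) = C1*exp(2*a)


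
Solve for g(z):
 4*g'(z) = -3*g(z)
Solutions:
 g(z) = C1*exp(-3*z/4)


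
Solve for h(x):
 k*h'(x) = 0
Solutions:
 h(x) = C1


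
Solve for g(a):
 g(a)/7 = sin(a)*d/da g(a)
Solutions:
 g(a) = C1*(cos(a) - 1)^(1/14)/(cos(a) + 1)^(1/14)


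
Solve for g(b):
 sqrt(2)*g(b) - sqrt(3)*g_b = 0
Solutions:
 g(b) = C1*exp(sqrt(6)*b/3)


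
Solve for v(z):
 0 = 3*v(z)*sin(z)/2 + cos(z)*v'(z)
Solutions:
 v(z) = C1*cos(z)^(3/2)


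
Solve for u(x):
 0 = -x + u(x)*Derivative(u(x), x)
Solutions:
 u(x) = -sqrt(C1 + x^2)
 u(x) = sqrt(C1 + x^2)


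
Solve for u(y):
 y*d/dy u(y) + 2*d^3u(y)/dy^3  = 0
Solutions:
 u(y) = C1 + Integral(C2*airyai(-2^(2/3)*y/2) + C3*airybi(-2^(2/3)*y/2), y)


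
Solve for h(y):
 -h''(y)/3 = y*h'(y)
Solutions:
 h(y) = C1 + C2*erf(sqrt(6)*y/2)


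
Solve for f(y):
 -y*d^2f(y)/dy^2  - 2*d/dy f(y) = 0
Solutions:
 f(y) = C1 + C2/y


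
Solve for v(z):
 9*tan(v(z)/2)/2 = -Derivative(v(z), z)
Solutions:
 v(z) = -2*asin(C1*exp(-9*z/4)) + 2*pi
 v(z) = 2*asin(C1*exp(-9*z/4))


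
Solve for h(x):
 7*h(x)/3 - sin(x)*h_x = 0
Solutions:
 h(x) = C1*(cos(x) - 1)^(7/6)/(cos(x) + 1)^(7/6)


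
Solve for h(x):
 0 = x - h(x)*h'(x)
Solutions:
 h(x) = -sqrt(C1 + x^2)
 h(x) = sqrt(C1 + x^2)


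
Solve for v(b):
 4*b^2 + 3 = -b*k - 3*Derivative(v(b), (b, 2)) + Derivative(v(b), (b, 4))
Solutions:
 v(b) = C1 + C2*b + C3*exp(-sqrt(3)*b) + C4*exp(sqrt(3)*b) - b^4/9 - b^3*k/18 - 17*b^2/18


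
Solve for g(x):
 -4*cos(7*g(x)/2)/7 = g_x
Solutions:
 g(x) = -2*asin((C1 + exp(4*x))/(C1 - exp(4*x)))/7 + 2*pi/7
 g(x) = 2*asin((C1 + exp(4*x))/(C1 - exp(4*x)))/7


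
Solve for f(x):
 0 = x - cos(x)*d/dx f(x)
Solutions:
 f(x) = C1 + Integral(x/cos(x), x)


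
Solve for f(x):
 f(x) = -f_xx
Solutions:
 f(x) = C1*sin(x) + C2*cos(x)


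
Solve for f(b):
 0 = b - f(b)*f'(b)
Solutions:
 f(b) = -sqrt(C1 + b^2)
 f(b) = sqrt(C1 + b^2)


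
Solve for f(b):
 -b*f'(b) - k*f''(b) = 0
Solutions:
 f(b) = C1 + C2*sqrt(k)*erf(sqrt(2)*b*sqrt(1/k)/2)


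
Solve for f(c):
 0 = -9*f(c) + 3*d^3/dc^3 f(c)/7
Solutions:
 f(c) = C3*exp(21^(1/3)*c) + (C1*sin(3^(5/6)*7^(1/3)*c/2) + C2*cos(3^(5/6)*7^(1/3)*c/2))*exp(-21^(1/3)*c/2)


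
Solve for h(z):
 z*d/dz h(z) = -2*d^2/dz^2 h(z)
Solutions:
 h(z) = C1 + C2*erf(z/2)


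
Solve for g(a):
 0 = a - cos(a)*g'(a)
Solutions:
 g(a) = C1 + Integral(a/cos(a), a)


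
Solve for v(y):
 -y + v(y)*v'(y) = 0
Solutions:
 v(y) = -sqrt(C1 + y^2)
 v(y) = sqrt(C1 + y^2)


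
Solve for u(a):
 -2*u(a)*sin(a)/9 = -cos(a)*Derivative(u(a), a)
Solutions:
 u(a) = C1/cos(a)^(2/9)


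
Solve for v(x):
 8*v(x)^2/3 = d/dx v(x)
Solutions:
 v(x) = -3/(C1 + 8*x)


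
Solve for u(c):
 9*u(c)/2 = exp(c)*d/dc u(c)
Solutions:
 u(c) = C1*exp(-9*exp(-c)/2)


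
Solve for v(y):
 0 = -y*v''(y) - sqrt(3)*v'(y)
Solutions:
 v(y) = C1 + C2*y^(1 - sqrt(3))


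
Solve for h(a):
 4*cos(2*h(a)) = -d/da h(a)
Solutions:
 h(a) = -asin((C1 + exp(16*a))/(C1 - exp(16*a)))/2 + pi/2
 h(a) = asin((C1 + exp(16*a))/(C1 - exp(16*a)))/2


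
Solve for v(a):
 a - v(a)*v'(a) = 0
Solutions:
 v(a) = -sqrt(C1 + a^2)
 v(a) = sqrt(C1 + a^2)


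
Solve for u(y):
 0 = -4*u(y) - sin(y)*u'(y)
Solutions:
 u(y) = C1*(cos(y)^2 + 2*cos(y) + 1)/(cos(y)^2 - 2*cos(y) + 1)


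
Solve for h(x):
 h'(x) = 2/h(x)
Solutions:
 h(x) = -sqrt(C1 + 4*x)
 h(x) = sqrt(C1 + 4*x)


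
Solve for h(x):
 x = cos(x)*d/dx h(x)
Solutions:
 h(x) = C1 + Integral(x/cos(x), x)


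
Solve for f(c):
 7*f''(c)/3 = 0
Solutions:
 f(c) = C1 + C2*c


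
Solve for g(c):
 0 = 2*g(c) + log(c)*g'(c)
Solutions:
 g(c) = C1*exp(-2*li(c))


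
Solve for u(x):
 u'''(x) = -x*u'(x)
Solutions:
 u(x) = C1 + Integral(C2*airyai(-x) + C3*airybi(-x), x)


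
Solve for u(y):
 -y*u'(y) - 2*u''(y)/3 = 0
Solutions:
 u(y) = C1 + C2*erf(sqrt(3)*y/2)


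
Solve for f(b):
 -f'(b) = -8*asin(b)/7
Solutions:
 f(b) = C1 + 8*b*asin(b)/7 + 8*sqrt(1 - b^2)/7


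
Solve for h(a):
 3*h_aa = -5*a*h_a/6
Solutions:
 h(a) = C1 + C2*erf(sqrt(5)*a/6)


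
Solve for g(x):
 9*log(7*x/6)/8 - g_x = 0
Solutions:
 g(x) = C1 + 9*x*log(x)/8 - 9*x*log(6)/8 - 9*x/8 + 9*x*log(7)/8


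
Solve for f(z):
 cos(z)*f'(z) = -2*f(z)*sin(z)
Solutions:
 f(z) = C1*cos(z)^2


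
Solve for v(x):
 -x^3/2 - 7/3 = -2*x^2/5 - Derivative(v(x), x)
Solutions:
 v(x) = C1 + x^4/8 - 2*x^3/15 + 7*x/3


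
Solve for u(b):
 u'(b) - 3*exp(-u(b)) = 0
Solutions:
 u(b) = log(C1 + 3*b)


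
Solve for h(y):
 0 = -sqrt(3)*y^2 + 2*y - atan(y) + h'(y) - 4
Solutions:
 h(y) = C1 + sqrt(3)*y^3/3 - y^2 + y*atan(y) + 4*y - log(y^2 + 1)/2


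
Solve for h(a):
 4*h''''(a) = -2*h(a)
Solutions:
 h(a) = (C1*sin(2^(1/4)*a/2) + C2*cos(2^(1/4)*a/2))*exp(-2^(1/4)*a/2) + (C3*sin(2^(1/4)*a/2) + C4*cos(2^(1/4)*a/2))*exp(2^(1/4)*a/2)


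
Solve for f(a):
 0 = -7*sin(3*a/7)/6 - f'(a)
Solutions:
 f(a) = C1 + 49*cos(3*a/7)/18


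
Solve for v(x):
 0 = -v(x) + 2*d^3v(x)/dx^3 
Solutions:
 v(x) = C3*exp(2^(2/3)*x/2) + (C1*sin(2^(2/3)*sqrt(3)*x/4) + C2*cos(2^(2/3)*sqrt(3)*x/4))*exp(-2^(2/3)*x/4)


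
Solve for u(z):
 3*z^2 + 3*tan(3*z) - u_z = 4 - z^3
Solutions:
 u(z) = C1 + z^4/4 + z^3 - 4*z - log(cos(3*z))


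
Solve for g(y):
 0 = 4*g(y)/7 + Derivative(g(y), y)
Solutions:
 g(y) = C1*exp(-4*y/7)


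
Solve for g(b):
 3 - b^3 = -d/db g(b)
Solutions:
 g(b) = C1 + b^4/4 - 3*b


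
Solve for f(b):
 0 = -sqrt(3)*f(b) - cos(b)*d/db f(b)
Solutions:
 f(b) = C1*(sin(b) - 1)^(sqrt(3)/2)/(sin(b) + 1)^(sqrt(3)/2)


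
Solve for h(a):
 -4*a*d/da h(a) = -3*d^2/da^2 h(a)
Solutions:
 h(a) = C1 + C2*erfi(sqrt(6)*a/3)


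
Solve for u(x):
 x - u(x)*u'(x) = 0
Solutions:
 u(x) = -sqrt(C1 + x^2)
 u(x) = sqrt(C1 + x^2)


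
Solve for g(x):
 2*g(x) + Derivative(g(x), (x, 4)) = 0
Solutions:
 g(x) = (C1*sin(2^(3/4)*x/2) + C2*cos(2^(3/4)*x/2))*exp(-2^(3/4)*x/2) + (C3*sin(2^(3/4)*x/2) + C4*cos(2^(3/4)*x/2))*exp(2^(3/4)*x/2)


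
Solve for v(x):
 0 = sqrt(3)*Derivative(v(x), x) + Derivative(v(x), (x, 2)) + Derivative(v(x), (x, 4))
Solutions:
 v(x) = C1 + C2*exp(2^(1/3)*sqrt(3)*x*(-2/(9 + sqrt(85))^(1/3) + 2^(1/3)*(9 + sqrt(85))^(1/3))/12)*sin(2^(1/3)*x*(2/(9 + sqrt(85))^(1/3) + 2^(1/3)*(9 + sqrt(85))^(1/3))/4) + C3*exp(2^(1/3)*sqrt(3)*x*(-2/(9 + sqrt(85))^(1/3) + 2^(1/3)*(9 + sqrt(85))^(1/3))/12)*cos(2^(1/3)*x*(2/(9 + sqrt(85))^(1/3) + 2^(1/3)*(9 + sqrt(85))^(1/3))/4) + C4*exp(-2^(1/3)*sqrt(3)*x*(-2/(9 + sqrt(85))^(1/3) + 2^(1/3)*(9 + sqrt(85))^(1/3))/6)


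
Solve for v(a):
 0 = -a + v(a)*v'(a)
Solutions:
 v(a) = -sqrt(C1 + a^2)
 v(a) = sqrt(C1 + a^2)


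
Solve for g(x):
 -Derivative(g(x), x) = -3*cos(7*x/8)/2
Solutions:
 g(x) = C1 + 12*sin(7*x/8)/7


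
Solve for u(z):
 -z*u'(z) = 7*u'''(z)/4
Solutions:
 u(z) = C1 + Integral(C2*airyai(-14^(2/3)*z/7) + C3*airybi(-14^(2/3)*z/7), z)


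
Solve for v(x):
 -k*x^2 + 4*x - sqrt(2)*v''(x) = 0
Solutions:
 v(x) = C1 + C2*x - sqrt(2)*k*x^4/24 + sqrt(2)*x^3/3


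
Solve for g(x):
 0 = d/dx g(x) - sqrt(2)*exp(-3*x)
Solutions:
 g(x) = C1 - sqrt(2)*exp(-3*x)/3


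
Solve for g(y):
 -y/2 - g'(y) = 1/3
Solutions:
 g(y) = C1 - y^2/4 - y/3


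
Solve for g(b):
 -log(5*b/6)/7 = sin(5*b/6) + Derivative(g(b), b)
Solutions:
 g(b) = C1 - b*log(b)/7 - b*log(5)/7 + b/7 + b*log(6)/7 + 6*cos(5*b/6)/5


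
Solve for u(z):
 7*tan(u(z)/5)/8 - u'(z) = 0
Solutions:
 u(z) = -5*asin(C1*exp(7*z/40)) + 5*pi
 u(z) = 5*asin(C1*exp(7*z/40))


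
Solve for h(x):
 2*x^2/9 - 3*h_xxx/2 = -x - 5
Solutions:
 h(x) = C1 + C2*x + C3*x^2 + x^5/405 + x^4/36 + 5*x^3/9


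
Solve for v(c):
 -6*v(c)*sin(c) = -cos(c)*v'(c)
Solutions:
 v(c) = C1/cos(c)^6


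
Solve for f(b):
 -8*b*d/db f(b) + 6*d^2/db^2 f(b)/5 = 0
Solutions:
 f(b) = C1 + C2*erfi(sqrt(30)*b/3)


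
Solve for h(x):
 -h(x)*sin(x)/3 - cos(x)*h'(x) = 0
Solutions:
 h(x) = C1*cos(x)^(1/3)


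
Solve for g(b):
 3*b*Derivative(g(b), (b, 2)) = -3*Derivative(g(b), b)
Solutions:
 g(b) = C1 + C2*log(b)


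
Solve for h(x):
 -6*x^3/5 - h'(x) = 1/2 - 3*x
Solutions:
 h(x) = C1 - 3*x^4/10 + 3*x^2/2 - x/2


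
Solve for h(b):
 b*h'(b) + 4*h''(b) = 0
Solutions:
 h(b) = C1 + C2*erf(sqrt(2)*b/4)


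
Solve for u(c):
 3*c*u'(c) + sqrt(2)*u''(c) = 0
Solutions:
 u(c) = C1 + C2*erf(2^(1/4)*sqrt(3)*c/2)


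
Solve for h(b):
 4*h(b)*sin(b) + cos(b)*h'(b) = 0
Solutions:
 h(b) = C1*cos(b)^4


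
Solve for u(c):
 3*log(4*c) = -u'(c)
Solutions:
 u(c) = C1 - 3*c*log(c) - c*log(64) + 3*c


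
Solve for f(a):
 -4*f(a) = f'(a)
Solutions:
 f(a) = C1*exp(-4*a)


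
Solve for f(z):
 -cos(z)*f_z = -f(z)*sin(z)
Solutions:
 f(z) = C1/cos(z)


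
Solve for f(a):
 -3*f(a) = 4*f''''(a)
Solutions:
 f(a) = (C1*sin(3^(1/4)*a/2) + C2*cos(3^(1/4)*a/2))*exp(-3^(1/4)*a/2) + (C3*sin(3^(1/4)*a/2) + C4*cos(3^(1/4)*a/2))*exp(3^(1/4)*a/2)


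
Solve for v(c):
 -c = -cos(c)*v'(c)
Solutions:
 v(c) = C1 + Integral(c/cos(c), c)


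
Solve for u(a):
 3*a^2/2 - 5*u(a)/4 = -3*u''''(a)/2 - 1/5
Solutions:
 u(a) = C1*exp(-5^(1/4)*6^(3/4)*a/6) + C2*exp(5^(1/4)*6^(3/4)*a/6) + C3*sin(5^(1/4)*6^(3/4)*a/6) + C4*cos(5^(1/4)*6^(3/4)*a/6) + 6*a^2/5 + 4/25


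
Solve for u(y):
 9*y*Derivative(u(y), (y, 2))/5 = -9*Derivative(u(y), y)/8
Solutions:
 u(y) = C1 + C2*y^(3/8)


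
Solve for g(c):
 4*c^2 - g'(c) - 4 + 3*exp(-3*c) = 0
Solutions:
 g(c) = C1 + 4*c^3/3 - 4*c - exp(-3*c)


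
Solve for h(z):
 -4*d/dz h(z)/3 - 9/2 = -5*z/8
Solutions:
 h(z) = C1 + 15*z^2/64 - 27*z/8


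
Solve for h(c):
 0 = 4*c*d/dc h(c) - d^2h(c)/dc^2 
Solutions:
 h(c) = C1 + C2*erfi(sqrt(2)*c)


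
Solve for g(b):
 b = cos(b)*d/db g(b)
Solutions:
 g(b) = C1 + Integral(b/cos(b), b)


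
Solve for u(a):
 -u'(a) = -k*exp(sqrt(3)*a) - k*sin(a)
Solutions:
 u(a) = C1 + sqrt(3)*k*exp(sqrt(3)*a)/3 - k*cos(a)


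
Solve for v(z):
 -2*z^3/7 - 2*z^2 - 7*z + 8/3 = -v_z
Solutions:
 v(z) = C1 + z^4/14 + 2*z^3/3 + 7*z^2/2 - 8*z/3


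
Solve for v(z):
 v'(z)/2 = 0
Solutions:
 v(z) = C1


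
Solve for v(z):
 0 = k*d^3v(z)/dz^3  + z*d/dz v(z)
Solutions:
 v(z) = C1 + Integral(C2*airyai(z*(-1/k)^(1/3)) + C3*airybi(z*(-1/k)^(1/3)), z)


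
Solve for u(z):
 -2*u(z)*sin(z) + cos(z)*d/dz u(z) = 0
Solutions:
 u(z) = C1/cos(z)^2


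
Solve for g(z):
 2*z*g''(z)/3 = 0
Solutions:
 g(z) = C1 + C2*z


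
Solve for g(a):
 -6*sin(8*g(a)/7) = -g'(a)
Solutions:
 -6*a + 7*log(cos(8*g(a)/7) - 1)/16 - 7*log(cos(8*g(a)/7) + 1)/16 = C1


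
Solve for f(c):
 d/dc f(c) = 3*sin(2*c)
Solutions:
 f(c) = C1 - 3*cos(2*c)/2


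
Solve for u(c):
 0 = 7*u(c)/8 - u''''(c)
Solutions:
 u(c) = C1*exp(-14^(1/4)*c/2) + C2*exp(14^(1/4)*c/2) + C3*sin(14^(1/4)*c/2) + C4*cos(14^(1/4)*c/2)


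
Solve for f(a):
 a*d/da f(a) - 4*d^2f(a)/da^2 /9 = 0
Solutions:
 f(a) = C1 + C2*erfi(3*sqrt(2)*a/4)


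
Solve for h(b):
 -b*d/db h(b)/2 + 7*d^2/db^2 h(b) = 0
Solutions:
 h(b) = C1 + C2*erfi(sqrt(7)*b/14)


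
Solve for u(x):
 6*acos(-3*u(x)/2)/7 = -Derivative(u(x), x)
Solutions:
 Integral(1/acos(-3*_y/2), (_y, u(x))) = C1 - 6*x/7


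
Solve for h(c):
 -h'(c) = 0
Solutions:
 h(c) = C1


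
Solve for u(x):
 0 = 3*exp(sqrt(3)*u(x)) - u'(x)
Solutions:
 u(x) = sqrt(3)*(2*log(-1/(C1 + 3*x)) - log(3))/6


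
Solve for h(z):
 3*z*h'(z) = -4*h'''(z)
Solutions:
 h(z) = C1 + Integral(C2*airyai(-6^(1/3)*z/2) + C3*airybi(-6^(1/3)*z/2), z)


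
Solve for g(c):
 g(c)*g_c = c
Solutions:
 g(c) = -sqrt(C1 + c^2)
 g(c) = sqrt(C1 + c^2)


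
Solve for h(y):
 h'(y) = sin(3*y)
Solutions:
 h(y) = C1 - cos(3*y)/3


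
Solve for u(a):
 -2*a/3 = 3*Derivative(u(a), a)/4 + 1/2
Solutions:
 u(a) = C1 - 4*a^2/9 - 2*a/3


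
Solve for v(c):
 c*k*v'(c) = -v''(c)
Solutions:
 v(c) = Piecewise((-sqrt(2)*sqrt(pi)*C1*erf(sqrt(2)*c*sqrt(k)/2)/(2*sqrt(k)) - C2, (k > 0) | (k < 0)), (-C1*c - C2, True))


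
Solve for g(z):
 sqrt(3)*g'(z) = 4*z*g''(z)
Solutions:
 g(z) = C1 + C2*z^(sqrt(3)/4 + 1)


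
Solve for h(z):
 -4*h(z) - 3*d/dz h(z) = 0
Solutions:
 h(z) = C1*exp(-4*z/3)


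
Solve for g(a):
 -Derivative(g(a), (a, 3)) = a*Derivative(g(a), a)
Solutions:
 g(a) = C1 + Integral(C2*airyai(-a) + C3*airybi(-a), a)


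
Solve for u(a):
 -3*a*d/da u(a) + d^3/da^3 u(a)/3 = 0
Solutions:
 u(a) = C1 + Integral(C2*airyai(3^(2/3)*a) + C3*airybi(3^(2/3)*a), a)


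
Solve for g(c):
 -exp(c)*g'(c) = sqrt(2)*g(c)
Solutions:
 g(c) = C1*exp(sqrt(2)*exp(-c))


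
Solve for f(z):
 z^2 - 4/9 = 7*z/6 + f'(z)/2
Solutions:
 f(z) = C1 + 2*z^3/3 - 7*z^2/6 - 8*z/9


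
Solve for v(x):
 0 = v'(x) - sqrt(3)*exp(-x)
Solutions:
 v(x) = C1 - sqrt(3)*exp(-x)


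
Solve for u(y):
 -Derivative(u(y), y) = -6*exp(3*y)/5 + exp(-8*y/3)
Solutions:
 u(y) = C1 + 2*exp(3*y)/5 + 3*exp(-8*y/3)/8


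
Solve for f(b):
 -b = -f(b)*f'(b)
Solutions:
 f(b) = -sqrt(C1 + b^2)
 f(b) = sqrt(C1 + b^2)


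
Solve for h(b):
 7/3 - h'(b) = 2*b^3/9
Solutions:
 h(b) = C1 - b^4/18 + 7*b/3


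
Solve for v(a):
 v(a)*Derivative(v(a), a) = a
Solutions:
 v(a) = -sqrt(C1 + a^2)
 v(a) = sqrt(C1 + a^2)


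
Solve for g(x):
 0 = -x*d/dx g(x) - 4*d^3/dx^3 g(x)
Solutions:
 g(x) = C1 + Integral(C2*airyai(-2^(1/3)*x/2) + C3*airybi(-2^(1/3)*x/2), x)


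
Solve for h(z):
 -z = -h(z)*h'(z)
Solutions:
 h(z) = -sqrt(C1 + z^2)
 h(z) = sqrt(C1 + z^2)


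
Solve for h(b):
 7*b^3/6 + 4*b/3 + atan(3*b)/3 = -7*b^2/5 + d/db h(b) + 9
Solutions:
 h(b) = C1 + 7*b^4/24 + 7*b^3/15 + 2*b^2/3 + b*atan(3*b)/3 - 9*b - log(9*b^2 + 1)/18


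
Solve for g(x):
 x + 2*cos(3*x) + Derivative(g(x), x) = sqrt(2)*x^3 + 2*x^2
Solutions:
 g(x) = C1 + sqrt(2)*x^4/4 + 2*x^3/3 - x^2/2 - 2*sin(3*x)/3


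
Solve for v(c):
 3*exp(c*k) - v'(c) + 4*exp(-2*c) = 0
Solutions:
 v(c) = C1 - 2*exp(-2*c) + 3*exp(c*k)/k


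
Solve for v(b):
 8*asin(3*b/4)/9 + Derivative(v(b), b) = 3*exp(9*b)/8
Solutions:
 v(b) = C1 - 8*b*asin(3*b/4)/9 - 8*sqrt(16 - 9*b^2)/27 + exp(9*b)/24


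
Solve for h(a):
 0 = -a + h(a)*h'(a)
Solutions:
 h(a) = -sqrt(C1 + a^2)
 h(a) = sqrt(C1 + a^2)


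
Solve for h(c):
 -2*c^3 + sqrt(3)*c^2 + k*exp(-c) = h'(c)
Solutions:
 h(c) = C1 - c^4/2 + sqrt(3)*c^3/3 - k*exp(-c)


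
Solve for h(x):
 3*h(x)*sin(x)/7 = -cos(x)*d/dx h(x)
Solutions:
 h(x) = C1*cos(x)^(3/7)


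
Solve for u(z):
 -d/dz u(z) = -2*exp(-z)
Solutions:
 u(z) = C1 - 2*exp(-z)


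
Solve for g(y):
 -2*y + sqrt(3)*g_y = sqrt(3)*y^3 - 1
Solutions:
 g(y) = C1 + y^4/4 + sqrt(3)*y^2/3 - sqrt(3)*y/3


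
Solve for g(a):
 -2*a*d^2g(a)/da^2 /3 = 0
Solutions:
 g(a) = C1 + C2*a


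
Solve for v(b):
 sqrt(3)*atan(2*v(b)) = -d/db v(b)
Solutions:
 Integral(1/atan(2*_y), (_y, v(b))) = C1 - sqrt(3)*b


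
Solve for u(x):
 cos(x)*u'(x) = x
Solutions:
 u(x) = C1 + Integral(x/cos(x), x)


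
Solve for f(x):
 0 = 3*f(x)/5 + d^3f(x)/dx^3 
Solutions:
 f(x) = C3*exp(-3^(1/3)*5^(2/3)*x/5) + (C1*sin(3^(5/6)*5^(2/3)*x/10) + C2*cos(3^(5/6)*5^(2/3)*x/10))*exp(3^(1/3)*5^(2/3)*x/10)


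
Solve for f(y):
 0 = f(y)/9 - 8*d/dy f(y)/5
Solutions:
 f(y) = C1*exp(5*y/72)


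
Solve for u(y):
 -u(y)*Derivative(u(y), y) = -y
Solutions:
 u(y) = -sqrt(C1 + y^2)
 u(y) = sqrt(C1 + y^2)


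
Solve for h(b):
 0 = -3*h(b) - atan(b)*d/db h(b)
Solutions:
 h(b) = C1*exp(-3*Integral(1/atan(b), b))


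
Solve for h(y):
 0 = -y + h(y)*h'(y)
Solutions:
 h(y) = -sqrt(C1 + y^2)
 h(y) = sqrt(C1 + y^2)


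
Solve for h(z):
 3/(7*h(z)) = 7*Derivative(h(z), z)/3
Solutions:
 h(z) = -sqrt(C1 + 18*z)/7
 h(z) = sqrt(C1 + 18*z)/7


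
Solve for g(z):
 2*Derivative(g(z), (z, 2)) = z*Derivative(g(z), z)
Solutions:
 g(z) = C1 + C2*erfi(z/2)


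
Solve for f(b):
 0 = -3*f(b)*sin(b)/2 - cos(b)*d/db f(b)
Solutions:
 f(b) = C1*cos(b)^(3/2)


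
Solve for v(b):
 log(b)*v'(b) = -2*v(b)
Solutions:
 v(b) = C1*exp(-2*li(b))


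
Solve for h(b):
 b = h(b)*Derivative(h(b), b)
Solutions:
 h(b) = -sqrt(C1 + b^2)
 h(b) = sqrt(C1 + b^2)


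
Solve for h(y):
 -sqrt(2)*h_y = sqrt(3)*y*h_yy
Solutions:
 h(y) = C1 + C2*y^(1 - sqrt(6)/3)


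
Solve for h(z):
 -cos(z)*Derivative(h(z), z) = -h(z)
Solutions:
 h(z) = C1*sqrt(sin(z) + 1)/sqrt(sin(z) - 1)


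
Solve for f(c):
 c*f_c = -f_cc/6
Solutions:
 f(c) = C1 + C2*erf(sqrt(3)*c)


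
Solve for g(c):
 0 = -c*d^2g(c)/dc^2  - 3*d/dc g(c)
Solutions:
 g(c) = C1 + C2/c^2


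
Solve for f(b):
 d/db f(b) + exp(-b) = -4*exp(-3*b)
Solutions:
 f(b) = C1 + exp(-b) + 4*exp(-3*b)/3


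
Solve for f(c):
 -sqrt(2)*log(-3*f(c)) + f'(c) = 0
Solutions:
 -sqrt(2)*Integral(1/(log(-_y) + log(3)), (_y, f(c)))/2 = C1 - c


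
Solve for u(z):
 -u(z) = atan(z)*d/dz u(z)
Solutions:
 u(z) = C1*exp(-Integral(1/atan(z), z))


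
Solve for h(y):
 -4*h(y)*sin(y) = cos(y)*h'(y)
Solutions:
 h(y) = C1*cos(y)^4


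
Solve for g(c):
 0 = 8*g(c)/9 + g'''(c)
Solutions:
 g(c) = C3*exp(-2*3^(1/3)*c/3) + (C1*sin(3^(5/6)*c/3) + C2*cos(3^(5/6)*c/3))*exp(3^(1/3)*c/3)


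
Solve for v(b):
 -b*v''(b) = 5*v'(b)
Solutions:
 v(b) = C1 + C2/b^4


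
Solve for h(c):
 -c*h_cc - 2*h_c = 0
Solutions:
 h(c) = C1 + C2/c


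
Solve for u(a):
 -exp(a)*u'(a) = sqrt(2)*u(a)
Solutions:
 u(a) = C1*exp(sqrt(2)*exp(-a))


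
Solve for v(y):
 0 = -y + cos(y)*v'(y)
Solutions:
 v(y) = C1 + Integral(y/cos(y), y)


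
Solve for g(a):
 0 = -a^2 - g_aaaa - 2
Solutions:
 g(a) = C1 + C2*a + C3*a^2 + C4*a^3 - a^6/360 - a^4/12


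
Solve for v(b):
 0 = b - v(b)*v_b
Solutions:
 v(b) = -sqrt(C1 + b^2)
 v(b) = sqrt(C1 + b^2)


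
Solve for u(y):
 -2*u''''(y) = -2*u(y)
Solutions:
 u(y) = C1*exp(-y) + C2*exp(y) + C3*sin(y) + C4*cos(y)


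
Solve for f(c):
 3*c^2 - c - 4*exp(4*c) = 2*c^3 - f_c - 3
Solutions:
 f(c) = C1 + c^4/2 - c^3 + c^2/2 - 3*c + exp(4*c)


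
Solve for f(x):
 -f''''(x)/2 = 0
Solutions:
 f(x) = C1 + C2*x + C3*x^2 + C4*x^3


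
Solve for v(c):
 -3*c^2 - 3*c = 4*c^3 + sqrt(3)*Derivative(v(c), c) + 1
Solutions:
 v(c) = C1 - sqrt(3)*c^4/3 - sqrt(3)*c^3/3 - sqrt(3)*c^2/2 - sqrt(3)*c/3


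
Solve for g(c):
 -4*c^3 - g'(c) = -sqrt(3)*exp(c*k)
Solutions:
 g(c) = C1 - c^4 + sqrt(3)*exp(c*k)/k


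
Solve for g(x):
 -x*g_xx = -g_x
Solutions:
 g(x) = C1 + C2*x^2


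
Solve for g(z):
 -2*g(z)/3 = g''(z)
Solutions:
 g(z) = C1*sin(sqrt(6)*z/3) + C2*cos(sqrt(6)*z/3)


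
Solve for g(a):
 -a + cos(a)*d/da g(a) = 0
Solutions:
 g(a) = C1 + Integral(a/cos(a), a)


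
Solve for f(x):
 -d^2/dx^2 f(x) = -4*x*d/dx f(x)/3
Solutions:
 f(x) = C1 + C2*erfi(sqrt(6)*x/3)


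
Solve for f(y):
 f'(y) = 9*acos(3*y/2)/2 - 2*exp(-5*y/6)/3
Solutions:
 f(y) = C1 + 9*y*acos(3*y/2)/2 - 3*sqrt(4 - 9*y^2)/2 + 4*exp(-5*y/6)/5


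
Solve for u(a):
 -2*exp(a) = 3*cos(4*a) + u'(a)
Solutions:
 u(a) = C1 - 2*exp(a) - 3*sin(4*a)/4


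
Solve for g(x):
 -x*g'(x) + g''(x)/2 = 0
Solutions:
 g(x) = C1 + C2*erfi(x)


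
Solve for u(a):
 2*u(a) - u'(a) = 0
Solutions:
 u(a) = C1*exp(2*a)


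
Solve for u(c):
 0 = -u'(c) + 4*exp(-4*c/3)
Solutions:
 u(c) = C1 - 3*exp(-4*c/3)


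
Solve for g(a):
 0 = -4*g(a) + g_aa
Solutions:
 g(a) = C1*exp(-2*a) + C2*exp(2*a)


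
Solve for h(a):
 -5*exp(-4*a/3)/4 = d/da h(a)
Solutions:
 h(a) = C1 + 15*exp(-4*a/3)/16


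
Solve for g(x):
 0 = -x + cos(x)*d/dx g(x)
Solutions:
 g(x) = C1 + Integral(x/cos(x), x)


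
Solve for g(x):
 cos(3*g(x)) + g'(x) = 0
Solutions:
 g(x) = -asin((C1 + exp(6*x))/(C1 - exp(6*x)))/3 + pi/3
 g(x) = asin((C1 + exp(6*x))/(C1 - exp(6*x)))/3


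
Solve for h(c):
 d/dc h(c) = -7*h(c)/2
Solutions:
 h(c) = C1*exp(-7*c/2)


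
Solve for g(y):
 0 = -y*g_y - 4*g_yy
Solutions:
 g(y) = C1 + C2*erf(sqrt(2)*y/4)


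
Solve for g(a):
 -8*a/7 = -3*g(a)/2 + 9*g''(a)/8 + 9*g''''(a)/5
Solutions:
 g(a) = C1*exp(-sqrt(3)*a*sqrt(-15 + sqrt(2145))/12) + C2*exp(sqrt(3)*a*sqrt(-15 + sqrt(2145))/12) + C3*sin(sqrt(3)*a*sqrt(15 + sqrt(2145))/12) + C4*cos(sqrt(3)*a*sqrt(15 + sqrt(2145))/12) + 16*a/21


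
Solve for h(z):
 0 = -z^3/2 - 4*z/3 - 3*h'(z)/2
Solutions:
 h(z) = C1 - z^4/12 - 4*z^2/9


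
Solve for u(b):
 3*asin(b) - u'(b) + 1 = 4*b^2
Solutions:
 u(b) = C1 - 4*b^3/3 + 3*b*asin(b) + b + 3*sqrt(1 - b^2)


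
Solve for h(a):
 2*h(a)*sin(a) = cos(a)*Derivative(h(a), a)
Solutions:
 h(a) = C1/cos(a)^2


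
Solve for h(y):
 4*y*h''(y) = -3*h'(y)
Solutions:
 h(y) = C1 + C2*y^(1/4)


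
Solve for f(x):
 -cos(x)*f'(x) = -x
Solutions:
 f(x) = C1 + Integral(x/cos(x), x)


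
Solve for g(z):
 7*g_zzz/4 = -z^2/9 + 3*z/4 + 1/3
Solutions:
 g(z) = C1 + C2*z + C3*z^2 - z^5/945 + z^4/56 + 2*z^3/63


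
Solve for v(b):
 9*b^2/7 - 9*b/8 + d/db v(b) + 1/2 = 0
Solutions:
 v(b) = C1 - 3*b^3/7 + 9*b^2/16 - b/2


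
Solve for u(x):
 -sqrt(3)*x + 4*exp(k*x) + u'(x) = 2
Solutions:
 u(x) = C1 + sqrt(3)*x^2/2 + 2*x - 4*exp(k*x)/k


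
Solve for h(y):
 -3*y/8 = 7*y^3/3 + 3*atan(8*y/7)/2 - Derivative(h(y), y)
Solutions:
 h(y) = C1 + 7*y^4/12 + 3*y^2/16 + 3*y*atan(8*y/7)/2 - 21*log(64*y^2 + 49)/32


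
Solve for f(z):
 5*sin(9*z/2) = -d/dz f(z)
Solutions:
 f(z) = C1 + 10*cos(9*z/2)/9


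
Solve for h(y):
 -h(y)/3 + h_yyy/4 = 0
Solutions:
 h(y) = C3*exp(6^(2/3)*y/3) + (C1*sin(2^(2/3)*3^(1/6)*y/2) + C2*cos(2^(2/3)*3^(1/6)*y/2))*exp(-6^(2/3)*y/6)


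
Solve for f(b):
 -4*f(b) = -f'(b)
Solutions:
 f(b) = C1*exp(4*b)


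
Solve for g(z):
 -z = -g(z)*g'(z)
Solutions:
 g(z) = -sqrt(C1 + z^2)
 g(z) = sqrt(C1 + z^2)


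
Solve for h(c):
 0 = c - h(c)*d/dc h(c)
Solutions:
 h(c) = -sqrt(C1 + c^2)
 h(c) = sqrt(C1 + c^2)


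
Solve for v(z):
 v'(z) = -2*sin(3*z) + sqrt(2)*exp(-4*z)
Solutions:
 v(z) = C1 + 2*cos(3*z)/3 - sqrt(2)*exp(-4*z)/4


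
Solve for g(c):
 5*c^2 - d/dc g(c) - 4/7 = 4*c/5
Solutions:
 g(c) = C1 + 5*c^3/3 - 2*c^2/5 - 4*c/7


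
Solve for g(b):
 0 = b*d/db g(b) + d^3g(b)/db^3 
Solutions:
 g(b) = C1 + Integral(C2*airyai(-b) + C3*airybi(-b), b)


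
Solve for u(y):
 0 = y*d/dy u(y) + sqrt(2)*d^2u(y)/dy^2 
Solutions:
 u(y) = C1 + C2*erf(2^(1/4)*y/2)


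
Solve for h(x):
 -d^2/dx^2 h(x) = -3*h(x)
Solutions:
 h(x) = C1*exp(-sqrt(3)*x) + C2*exp(sqrt(3)*x)


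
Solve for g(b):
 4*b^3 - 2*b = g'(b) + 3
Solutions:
 g(b) = C1 + b^4 - b^2 - 3*b


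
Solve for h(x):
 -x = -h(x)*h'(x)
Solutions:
 h(x) = -sqrt(C1 + x^2)
 h(x) = sqrt(C1 + x^2)


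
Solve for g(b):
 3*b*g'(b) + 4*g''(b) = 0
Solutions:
 g(b) = C1 + C2*erf(sqrt(6)*b/4)


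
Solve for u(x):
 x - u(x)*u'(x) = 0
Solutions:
 u(x) = -sqrt(C1 + x^2)
 u(x) = sqrt(C1 + x^2)


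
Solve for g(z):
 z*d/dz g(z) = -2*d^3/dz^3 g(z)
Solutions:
 g(z) = C1 + Integral(C2*airyai(-2^(2/3)*z/2) + C3*airybi(-2^(2/3)*z/2), z)


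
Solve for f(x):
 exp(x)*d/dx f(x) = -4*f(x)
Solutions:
 f(x) = C1*exp(4*exp(-x))


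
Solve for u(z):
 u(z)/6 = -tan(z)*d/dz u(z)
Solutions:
 u(z) = C1/sin(z)^(1/6)


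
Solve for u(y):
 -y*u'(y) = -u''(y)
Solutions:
 u(y) = C1 + C2*erfi(sqrt(2)*y/2)


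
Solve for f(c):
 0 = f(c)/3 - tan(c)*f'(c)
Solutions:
 f(c) = C1*sin(c)^(1/3)


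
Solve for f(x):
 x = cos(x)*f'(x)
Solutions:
 f(x) = C1 + Integral(x/cos(x), x)


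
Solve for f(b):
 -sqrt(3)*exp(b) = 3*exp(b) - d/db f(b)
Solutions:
 f(b) = C1 + sqrt(3)*exp(b) + 3*exp(b)


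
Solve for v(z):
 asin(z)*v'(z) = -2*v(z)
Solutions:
 v(z) = C1*exp(-2*Integral(1/asin(z), z))


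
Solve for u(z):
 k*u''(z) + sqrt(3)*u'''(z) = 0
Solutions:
 u(z) = C1 + C2*z + C3*exp(-sqrt(3)*k*z/3)


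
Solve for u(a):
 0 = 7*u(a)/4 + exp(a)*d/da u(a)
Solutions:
 u(a) = C1*exp(7*exp(-a)/4)


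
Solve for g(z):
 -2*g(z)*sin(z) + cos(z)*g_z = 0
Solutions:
 g(z) = C1/cos(z)^2


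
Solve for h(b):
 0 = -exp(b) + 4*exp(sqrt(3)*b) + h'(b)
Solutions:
 h(b) = C1 + exp(b) - 4*sqrt(3)*exp(sqrt(3)*b)/3


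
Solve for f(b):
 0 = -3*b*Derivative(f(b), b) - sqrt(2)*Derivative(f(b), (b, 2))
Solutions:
 f(b) = C1 + C2*erf(2^(1/4)*sqrt(3)*b/2)


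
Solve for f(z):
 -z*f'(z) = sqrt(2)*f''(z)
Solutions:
 f(z) = C1 + C2*erf(2^(1/4)*z/2)


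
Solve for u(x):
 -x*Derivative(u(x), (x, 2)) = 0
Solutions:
 u(x) = C1 + C2*x


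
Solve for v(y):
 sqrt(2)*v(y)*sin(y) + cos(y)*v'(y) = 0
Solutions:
 v(y) = C1*cos(y)^(sqrt(2))


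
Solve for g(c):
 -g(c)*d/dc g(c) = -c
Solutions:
 g(c) = -sqrt(C1 + c^2)
 g(c) = sqrt(C1 + c^2)


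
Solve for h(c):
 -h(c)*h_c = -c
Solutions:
 h(c) = -sqrt(C1 + c^2)
 h(c) = sqrt(C1 + c^2)


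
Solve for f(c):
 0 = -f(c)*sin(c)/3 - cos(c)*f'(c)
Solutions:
 f(c) = C1*cos(c)^(1/3)


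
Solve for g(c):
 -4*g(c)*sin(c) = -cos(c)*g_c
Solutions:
 g(c) = C1/cos(c)^4


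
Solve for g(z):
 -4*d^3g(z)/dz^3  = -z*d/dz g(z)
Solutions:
 g(z) = C1 + Integral(C2*airyai(2^(1/3)*z/2) + C3*airybi(2^(1/3)*z/2), z)


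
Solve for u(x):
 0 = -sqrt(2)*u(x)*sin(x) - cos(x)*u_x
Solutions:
 u(x) = C1*cos(x)^(sqrt(2))


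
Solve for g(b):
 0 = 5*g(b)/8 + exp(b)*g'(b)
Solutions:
 g(b) = C1*exp(5*exp(-b)/8)


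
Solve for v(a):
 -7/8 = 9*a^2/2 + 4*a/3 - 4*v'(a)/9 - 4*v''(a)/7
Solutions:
 v(a) = C1 + C2*exp(-7*a/9) + 27*a^3/8 - 645*a^2/56 + 49527*a/1568


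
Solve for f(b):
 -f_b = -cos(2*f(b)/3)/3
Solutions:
 -b/3 - 3*log(sin(2*f(b)/3) - 1)/4 + 3*log(sin(2*f(b)/3) + 1)/4 = C1


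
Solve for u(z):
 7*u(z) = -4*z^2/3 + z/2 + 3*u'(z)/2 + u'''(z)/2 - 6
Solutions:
 u(z) = C3*exp(2*z) - 4*z^2/21 - z/98 + (C1*sin(sqrt(6)*z) + C2*cos(sqrt(6)*z))*exp(-z) - 1179/1372


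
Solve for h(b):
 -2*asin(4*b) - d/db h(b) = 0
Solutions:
 h(b) = C1 - 2*b*asin(4*b) - sqrt(1 - 16*b^2)/2


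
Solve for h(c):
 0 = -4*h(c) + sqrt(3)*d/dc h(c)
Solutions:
 h(c) = C1*exp(4*sqrt(3)*c/3)


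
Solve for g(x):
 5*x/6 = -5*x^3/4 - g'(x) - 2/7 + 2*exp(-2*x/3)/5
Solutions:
 g(x) = C1 - 5*x^4/16 - 5*x^2/12 - 2*x/7 - 3*exp(-2*x/3)/5


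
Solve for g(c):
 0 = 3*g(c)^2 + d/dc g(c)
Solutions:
 g(c) = 1/(C1 + 3*c)


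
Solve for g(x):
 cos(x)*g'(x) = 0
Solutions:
 g(x) = C1


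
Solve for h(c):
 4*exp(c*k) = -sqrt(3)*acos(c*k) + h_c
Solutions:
 h(c) = C1 + 4*Piecewise((exp(c*k)/k, Ne(k, 0)), (c, True)) + sqrt(3)*Piecewise((c*acos(c*k) - sqrt(-c^2*k^2 + 1)/k, Ne(k, 0)), (pi*c/2, True))


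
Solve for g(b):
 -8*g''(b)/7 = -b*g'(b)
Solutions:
 g(b) = C1 + C2*erfi(sqrt(7)*b/4)


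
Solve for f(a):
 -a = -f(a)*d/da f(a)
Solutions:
 f(a) = -sqrt(C1 + a^2)
 f(a) = sqrt(C1 + a^2)


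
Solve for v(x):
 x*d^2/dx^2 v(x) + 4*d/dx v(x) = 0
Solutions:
 v(x) = C1 + C2/x^3


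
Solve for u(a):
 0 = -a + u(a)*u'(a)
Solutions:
 u(a) = -sqrt(C1 + a^2)
 u(a) = sqrt(C1 + a^2)


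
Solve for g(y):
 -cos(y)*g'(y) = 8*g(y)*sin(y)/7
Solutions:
 g(y) = C1*cos(y)^(8/7)


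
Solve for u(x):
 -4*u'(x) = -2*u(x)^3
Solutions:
 u(x) = -sqrt(-1/(C1 + x))
 u(x) = sqrt(-1/(C1 + x))


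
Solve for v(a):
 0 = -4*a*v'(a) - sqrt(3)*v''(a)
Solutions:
 v(a) = C1 + C2*erf(sqrt(2)*3^(3/4)*a/3)


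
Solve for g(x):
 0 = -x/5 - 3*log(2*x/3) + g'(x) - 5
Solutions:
 g(x) = C1 + x^2/10 + 3*x*log(x) + x*log(8/27) + 2*x


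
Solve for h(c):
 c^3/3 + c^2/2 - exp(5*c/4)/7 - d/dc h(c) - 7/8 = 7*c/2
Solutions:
 h(c) = C1 + c^4/12 + c^3/6 - 7*c^2/4 - 7*c/8 - 4*exp(5*c/4)/35


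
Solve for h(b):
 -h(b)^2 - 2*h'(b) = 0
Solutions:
 h(b) = 2/(C1 + b)


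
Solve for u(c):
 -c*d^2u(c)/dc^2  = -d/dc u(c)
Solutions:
 u(c) = C1 + C2*c^2


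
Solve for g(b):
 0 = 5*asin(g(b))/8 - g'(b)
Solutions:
 Integral(1/asin(_y), (_y, g(b))) = C1 + 5*b/8


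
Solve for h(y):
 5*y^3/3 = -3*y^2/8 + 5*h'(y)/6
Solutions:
 h(y) = C1 + y^4/2 + 3*y^3/20


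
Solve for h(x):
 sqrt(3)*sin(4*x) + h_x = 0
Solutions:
 h(x) = C1 + sqrt(3)*cos(4*x)/4


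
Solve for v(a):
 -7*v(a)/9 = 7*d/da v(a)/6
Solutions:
 v(a) = C1*exp(-2*a/3)


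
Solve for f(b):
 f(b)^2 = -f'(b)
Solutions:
 f(b) = 1/(C1 + b)


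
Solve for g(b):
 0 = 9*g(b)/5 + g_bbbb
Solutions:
 g(b) = (C1*sin(5^(3/4)*sqrt(6)*b/10) + C2*cos(5^(3/4)*sqrt(6)*b/10))*exp(-5^(3/4)*sqrt(6)*b/10) + (C3*sin(5^(3/4)*sqrt(6)*b/10) + C4*cos(5^(3/4)*sqrt(6)*b/10))*exp(5^(3/4)*sqrt(6)*b/10)


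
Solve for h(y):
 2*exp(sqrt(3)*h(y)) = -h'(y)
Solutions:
 h(y) = sqrt(3)*(2*log(1/(C1 + 2*y)) - log(3))/6


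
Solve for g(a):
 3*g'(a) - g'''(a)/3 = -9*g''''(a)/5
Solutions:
 g(a) = C1 + C2*exp(a*(10*2^(1/3)*5^(2/3)/(243*sqrt(531141) + 177097)^(1/3) + 20 + 2^(2/3)*5^(1/3)*(243*sqrt(531141) + 177097)^(1/3))/324)*sin(10^(1/3)*sqrt(3)*a*(-2^(1/3)*(243*sqrt(531141) + 177097)^(1/3) + 10*5^(1/3)/(243*sqrt(531141) + 177097)^(1/3))/324) + C3*exp(a*(10*2^(1/3)*5^(2/3)/(243*sqrt(531141) + 177097)^(1/3) + 20 + 2^(2/3)*5^(1/3)*(243*sqrt(531141) + 177097)^(1/3))/324)*cos(10^(1/3)*sqrt(3)*a*(-2^(1/3)*(243*sqrt(531141) + 177097)^(1/3) + 10*5^(1/3)/(243*sqrt(531141) + 177097)^(1/3))/324) + C4*exp(a*(-2^(2/3)*5^(1/3)*(243*sqrt(531141) + 177097)^(1/3) - 10*2^(1/3)*5^(2/3)/(243*sqrt(531141) + 177097)^(1/3) + 10)/162)


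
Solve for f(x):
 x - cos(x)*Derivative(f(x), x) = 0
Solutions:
 f(x) = C1 + Integral(x/cos(x), x)


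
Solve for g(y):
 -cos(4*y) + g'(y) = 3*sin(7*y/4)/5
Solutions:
 g(y) = C1 + sin(4*y)/4 - 12*cos(7*y/4)/35


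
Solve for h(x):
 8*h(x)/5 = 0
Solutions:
 h(x) = 0


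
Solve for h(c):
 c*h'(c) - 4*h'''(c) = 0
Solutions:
 h(c) = C1 + Integral(C2*airyai(2^(1/3)*c/2) + C3*airybi(2^(1/3)*c/2), c)


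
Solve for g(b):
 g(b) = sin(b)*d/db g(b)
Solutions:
 g(b) = C1*sqrt(cos(b) - 1)/sqrt(cos(b) + 1)


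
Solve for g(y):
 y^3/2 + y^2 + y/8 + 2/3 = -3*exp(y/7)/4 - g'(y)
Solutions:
 g(y) = C1 - y^4/8 - y^3/3 - y^2/16 - 2*y/3 - 21*exp(y/7)/4


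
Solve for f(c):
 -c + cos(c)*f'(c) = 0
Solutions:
 f(c) = C1 + Integral(c/cos(c), c)


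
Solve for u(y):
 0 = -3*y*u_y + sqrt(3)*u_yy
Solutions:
 u(y) = C1 + C2*erfi(sqrt(2)*3^(1/4)*y/2)


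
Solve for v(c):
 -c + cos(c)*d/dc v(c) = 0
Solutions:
 v(c) = C1 + Integral(c/cos(c), c)


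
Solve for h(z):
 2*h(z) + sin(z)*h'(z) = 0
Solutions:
 h(z) = C1*(cos(z) + 1)/(cos(z) - 1)


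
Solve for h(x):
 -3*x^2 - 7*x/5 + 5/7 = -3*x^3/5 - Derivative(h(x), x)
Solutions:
 h(x) = C1 - 3*x^4/20 + x^3 + 7*x^2/10 - 5*x/7


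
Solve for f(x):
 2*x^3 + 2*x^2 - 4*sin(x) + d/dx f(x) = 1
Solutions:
 f(x) = C1 - x^4/2 - 2*x^3/3 + x - 4*cos(x)


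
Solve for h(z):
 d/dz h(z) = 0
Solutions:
 h(z) = C1


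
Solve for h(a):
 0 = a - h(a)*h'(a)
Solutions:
 h(a) = -sqrt(C1 + a^2)
 h(a) = sqrt(C1 + a^2)


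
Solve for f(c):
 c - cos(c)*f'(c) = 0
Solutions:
 f(c) = C1 + Integral(c/cos(c), c)


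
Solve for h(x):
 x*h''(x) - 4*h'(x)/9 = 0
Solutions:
 h(x) = C1 + C2*x^(13/9)


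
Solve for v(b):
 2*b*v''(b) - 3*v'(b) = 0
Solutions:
 v(b) = C1 + C2*b^(5/2)


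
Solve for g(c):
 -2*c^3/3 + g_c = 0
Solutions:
 g(c) = C1 + c^4/6


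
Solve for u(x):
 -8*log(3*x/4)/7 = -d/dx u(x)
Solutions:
 u(x) = C1 + 8*x*log(x)/7 - 16*x*log(2)/7 - 8*x/7 + 8*x*log(3)/7


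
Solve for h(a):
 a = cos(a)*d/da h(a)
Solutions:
 h(a) = C1 + Integral(a/cos(a), a)


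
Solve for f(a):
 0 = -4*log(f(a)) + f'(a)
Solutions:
 li(f(a)) = C1 + 4*a


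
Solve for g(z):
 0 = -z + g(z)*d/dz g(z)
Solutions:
 g(z) = -sqrt(C1 + z^2)
 g(z) = sqrt(C1 + z^2)


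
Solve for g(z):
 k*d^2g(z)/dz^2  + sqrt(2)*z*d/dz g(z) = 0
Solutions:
 g(z) = C1 + C2*sqrt(k)*erf(2^(3/4)*z*sqrt(1/k)/2)


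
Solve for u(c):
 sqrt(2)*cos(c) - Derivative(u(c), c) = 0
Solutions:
 u(c) = C1 + sqrt(2)*sin(c)


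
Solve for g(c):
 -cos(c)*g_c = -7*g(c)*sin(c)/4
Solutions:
 g(c) = C1/cos(c)^(7/4)


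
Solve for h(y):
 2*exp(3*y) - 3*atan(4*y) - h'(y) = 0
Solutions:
 h(y) = C1 - 3*y*atan(4*y) + 2*exp(3*y)/3 + 3*log(16*y^2 + 1)/8


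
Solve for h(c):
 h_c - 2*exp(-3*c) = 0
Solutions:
 h(c) = C1 - 2*exp(-3*c)/3


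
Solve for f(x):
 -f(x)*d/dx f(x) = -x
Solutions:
 f(x) = -sqrt(C1 + x^2)
 f(x) = sqrt(C1 + x^2)


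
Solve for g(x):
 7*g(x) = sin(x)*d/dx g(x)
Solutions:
 g(x) = C1*sqrt(cos(x) - 1)*(cos(x)^3 - 3*cos(x)^2 + 3*cos(x) - 1)/(sqrt(cos(x) + 1)*(cos(x)^3 + 3*cos(x)^2 + 3*cos(x) + 1))


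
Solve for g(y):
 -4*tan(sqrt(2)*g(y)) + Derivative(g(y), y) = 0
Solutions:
 g(y) = sqrt(2)*(pi - asin(C1*exp(4*sqrt(2)*y)))/2
 g(y) = sqrt(2)*asin(C1*exp(4*sqrt(2)*y))/2


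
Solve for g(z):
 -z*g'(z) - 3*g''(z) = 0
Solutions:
 g(z) = C1 + C2*erf(sqrt(6)*z/6)


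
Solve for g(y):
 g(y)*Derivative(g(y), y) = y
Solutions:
 g(y) = -sqrt(C1 + y^2)
 g(y) = sqrt(C1 + y^2)


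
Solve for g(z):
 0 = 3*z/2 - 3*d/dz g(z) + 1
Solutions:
 g(z) = C1 + z^2/4 + z/3


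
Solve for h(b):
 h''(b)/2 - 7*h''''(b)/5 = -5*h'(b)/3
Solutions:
 h(b) = C1 + C2*exp(-210^(1/3)*b*(210^(1/3)/(sqrt(43890) + 210)^(1/3) + (sqrt(43890) + 210)^(1/3))/84)*sin(3^(1/6)*70^(1/3)*b*(-3^(2/3)*(sqrt(43890) + 210)^(1/3) + 3*70^(1/3)/(sqrt(43890) + 210)^(1/3))/84) + C3*exp(-210^(1/3)*b*(210^(1/3)/(sqrt(43890) + 210)^(1/3) + (sqrt(43890) + 210)^(1/3))/84)*cos(3^(1/6)*70^(1/3)*b*(-3^(2/3)*(sqrt(43890) + 210)^(1/3) + 3*70^(1/3)/(sqrt(43890) + 210)^(1/3))/84) + C4*exp(210^(1/3)*b*(210^(1/3)/(sqrt(43890) + 210)^(1/3) + (sqrt(43890) + 210)^(1/3))/42)


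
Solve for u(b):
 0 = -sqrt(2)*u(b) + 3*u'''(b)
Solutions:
 u(b) = C3*exp(2^(1/6)*3^(2/3)*b/3) + (C1*sin(6^(1/6)*b/2) + C2*cos(6^(1/6)*b/2))*exp(-2^(1/6)*3^(2/3)*b/6)


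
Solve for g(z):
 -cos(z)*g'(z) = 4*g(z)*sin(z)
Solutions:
 g(z) = C1*cos(z)^4


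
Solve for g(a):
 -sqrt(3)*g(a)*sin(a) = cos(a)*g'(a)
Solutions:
 g(a) = C1*cos(a)^(sqrt(3))


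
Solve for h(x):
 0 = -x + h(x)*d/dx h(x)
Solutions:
 h(x) = -sqrt(C1 + x^2)
 h(x) = sqrt(C1 + x^2)


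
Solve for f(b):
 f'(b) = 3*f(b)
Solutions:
 f(b) = C1*exp(3*b)


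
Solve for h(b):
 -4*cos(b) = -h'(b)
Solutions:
 h(b) = C1 + 4*sin(b)


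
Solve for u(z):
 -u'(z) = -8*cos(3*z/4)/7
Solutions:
 u(z) = C1 + 32*sin(3*z/4)/21


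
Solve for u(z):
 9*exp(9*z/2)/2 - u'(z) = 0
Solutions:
 u(z) = C1 + exp(9*z/2)


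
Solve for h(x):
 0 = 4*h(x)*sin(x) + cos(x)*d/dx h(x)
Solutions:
 h(x) = C1*cos(x)^4


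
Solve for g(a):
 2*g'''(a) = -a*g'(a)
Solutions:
 g(a) = C1 + Integral(C2*airyai(-2^(2/3)*a/2) + C3*airybi(-2^(2/3)*a/2), a)


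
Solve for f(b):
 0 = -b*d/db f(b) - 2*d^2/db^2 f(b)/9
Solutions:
 f(b) = C1 + C2*erf(3*b/2)


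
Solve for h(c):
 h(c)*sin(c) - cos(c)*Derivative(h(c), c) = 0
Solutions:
 h(c) = C1/cos(c)


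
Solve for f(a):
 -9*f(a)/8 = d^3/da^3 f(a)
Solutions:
 f(a) = C3*exp(-3^(2/3)*a/2) + (C1*sin(3*3^(1/6)*a/4) + C2*cos(3*3^(1/6)*a/4))*exp(3^(2/3)*a/4)


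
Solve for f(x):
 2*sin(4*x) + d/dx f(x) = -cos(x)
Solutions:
 f(x) = C1 - sin(x) + cos(4*x)/2
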